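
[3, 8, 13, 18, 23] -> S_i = 3 + 5*i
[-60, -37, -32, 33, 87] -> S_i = Random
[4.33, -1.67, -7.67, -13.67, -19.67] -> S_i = 4.33 + -6.00*i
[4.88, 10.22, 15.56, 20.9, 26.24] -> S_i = 4.88 + 5.34*i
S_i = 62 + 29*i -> [62, 91, 120, 149, 178]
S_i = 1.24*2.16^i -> [1.24, 2.68, 5.79, 12.5, 26.99]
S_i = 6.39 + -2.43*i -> [6.39, 3.96, 1.53, -0.9, -3.33]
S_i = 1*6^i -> [1, 6, 36, 216, 1296]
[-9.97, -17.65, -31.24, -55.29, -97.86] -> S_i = -9.97*1.77^i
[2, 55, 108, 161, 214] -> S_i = 2 + 53*i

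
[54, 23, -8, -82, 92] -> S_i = Random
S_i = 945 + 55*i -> [945, 1000, 1055, 1110, 1165]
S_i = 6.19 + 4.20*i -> [6.19, 10.39, 14.59, 18.79, 22.99]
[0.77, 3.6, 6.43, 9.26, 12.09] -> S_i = 0.77 + 2.83*i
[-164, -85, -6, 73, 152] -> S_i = -164 + 79*i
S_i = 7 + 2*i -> [7, 9, 11, 13, 15]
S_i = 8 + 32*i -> [8, 40, 72, 104, 136]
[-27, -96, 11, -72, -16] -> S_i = Random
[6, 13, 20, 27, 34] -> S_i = 6 + 7*i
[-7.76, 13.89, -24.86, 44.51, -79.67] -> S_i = -7.76*(-1.79)^i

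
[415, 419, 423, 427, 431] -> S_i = 415 + 4*i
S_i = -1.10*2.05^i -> [-1.1, -2.26, -4.62, -9.48, -19.43]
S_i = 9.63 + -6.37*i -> [9.63, 3.26, -3.11, -9.48, -15.85]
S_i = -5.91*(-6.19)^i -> [-5.91, 36.58, -226.45, 1401.71, -8676.61]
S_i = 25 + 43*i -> [25, 68, 111, 154, 197]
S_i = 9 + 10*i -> [9, 19, 29, 39, 49]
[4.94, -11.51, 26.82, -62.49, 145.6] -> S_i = 4.94*(-2.33)^i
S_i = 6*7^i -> [6, 42, 294, 2058, 14406]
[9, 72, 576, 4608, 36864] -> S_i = 9*8^i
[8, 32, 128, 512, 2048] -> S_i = 8*4^i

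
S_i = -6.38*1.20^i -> [-6.38, -7.66, -9.19, -11.02, -13.23]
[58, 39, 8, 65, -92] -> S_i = Random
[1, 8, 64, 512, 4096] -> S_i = 1*8^i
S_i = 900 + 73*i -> [900, 973, 1046, 1119, 1192]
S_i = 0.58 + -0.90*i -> [0.58, -0.32, -1.22, -2.12, -3.02]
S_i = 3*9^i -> [3, 27, 243, 2187, 19683]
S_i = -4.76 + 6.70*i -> [-4.76, 1.94, 8.64, 15.34, 22.04]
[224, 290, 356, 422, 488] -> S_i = 224 + 66*i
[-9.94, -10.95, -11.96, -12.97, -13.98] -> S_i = -9.94 + -1.01*i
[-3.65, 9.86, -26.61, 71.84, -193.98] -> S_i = -3.65*(-2.70)^i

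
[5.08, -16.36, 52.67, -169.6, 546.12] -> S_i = 5.08*(-3.22)^i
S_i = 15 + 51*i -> [15, 66, 117, 168, 219]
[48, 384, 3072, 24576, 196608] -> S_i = 48*8^i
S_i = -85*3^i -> [-85, -255, -765, -2295, -6885]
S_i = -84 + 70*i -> [-84, -14, 56, 126, 196]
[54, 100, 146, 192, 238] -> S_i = 54 + 46*i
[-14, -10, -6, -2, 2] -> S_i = -14 + 4*i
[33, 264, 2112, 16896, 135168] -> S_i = 33*8^i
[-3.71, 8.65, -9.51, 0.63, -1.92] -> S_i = Random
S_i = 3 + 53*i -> [3, 56, 109, 162, 215]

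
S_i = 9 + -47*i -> [9, -38, -85, -132, -179]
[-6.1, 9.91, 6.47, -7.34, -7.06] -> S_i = Random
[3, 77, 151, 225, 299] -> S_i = 3 + 74*i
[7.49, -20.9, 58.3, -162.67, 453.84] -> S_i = 7.49*(-2.79)^i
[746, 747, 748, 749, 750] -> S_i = 746 + 1*i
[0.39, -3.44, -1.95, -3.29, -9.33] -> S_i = Random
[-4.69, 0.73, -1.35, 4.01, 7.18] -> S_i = Random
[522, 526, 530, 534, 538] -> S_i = 522 + 4*i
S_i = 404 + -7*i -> [404, 397, 390, 383, 376]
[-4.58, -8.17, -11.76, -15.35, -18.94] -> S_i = -4.58 + -3.59*i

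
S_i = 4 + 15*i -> [4, 19, 34, 49, 64]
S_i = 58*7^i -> [58, 406, 2842, 19894, 139258]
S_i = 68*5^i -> [68, 340, 1700, 8500, 42500]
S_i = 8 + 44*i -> [8, 52, 96, 140, 184]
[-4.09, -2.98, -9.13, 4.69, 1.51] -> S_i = Random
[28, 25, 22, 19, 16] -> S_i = 28 + -3*i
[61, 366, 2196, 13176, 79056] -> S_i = 61*6^i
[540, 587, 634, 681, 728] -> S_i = 540 + 47*i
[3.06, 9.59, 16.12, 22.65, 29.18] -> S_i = 3.06 + 6.53*i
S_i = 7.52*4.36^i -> [7.52, 32.79, 142.95, 623.27, 2717.46]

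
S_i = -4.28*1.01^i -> [-4.28, -4.32, -4.37, -4.41, -4.45]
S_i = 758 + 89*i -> [758, 847, 936, 1025, 1114]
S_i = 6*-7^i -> [6, -42, 294, -2058, 14406]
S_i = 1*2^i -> [1, 2, 4, 8, 16]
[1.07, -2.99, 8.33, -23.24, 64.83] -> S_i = 1.07*(-2.79)^i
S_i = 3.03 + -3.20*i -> [3.03, -0.17, -3.37, -6.57, -9.77]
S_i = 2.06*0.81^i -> [2.06, 1.67, 1.35, 1.09, 0.89]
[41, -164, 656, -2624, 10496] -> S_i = 41*-4^i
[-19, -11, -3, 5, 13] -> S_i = -19 + 8*i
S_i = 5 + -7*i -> [5, -2, -9, -16, -23]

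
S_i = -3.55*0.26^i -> [-3.55, -0.92, -0.24, -0.06, -0.02]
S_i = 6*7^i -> [6, 42, 294, 2058, 14406]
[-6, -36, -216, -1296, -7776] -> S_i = -6*6^i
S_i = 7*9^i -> [7, 63, 567, 5103, 45927]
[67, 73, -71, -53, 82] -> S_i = Random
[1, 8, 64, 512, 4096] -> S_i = 1*8^i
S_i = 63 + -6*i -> [63, 57, 51, 45, 39]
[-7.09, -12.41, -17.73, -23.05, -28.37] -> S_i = -7.09 + -5.32*i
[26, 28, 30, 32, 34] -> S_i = 26 + 2*i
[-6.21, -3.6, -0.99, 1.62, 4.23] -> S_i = -6.21 + 2.61*i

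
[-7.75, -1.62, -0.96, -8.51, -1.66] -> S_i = Random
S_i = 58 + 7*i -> [58, 65, 72, 79, 86]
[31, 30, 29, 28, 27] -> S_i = 31 + -1*i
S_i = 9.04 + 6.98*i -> [9.04, 16.02, 23.0, 29.98, 36.96]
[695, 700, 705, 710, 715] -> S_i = 695 + 5*i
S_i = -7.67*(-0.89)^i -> [-7.67, 6.83, -6.08, 5.41, -4.81]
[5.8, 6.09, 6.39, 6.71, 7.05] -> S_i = 5.80*1.05^i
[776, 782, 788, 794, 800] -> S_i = 776 + 6*i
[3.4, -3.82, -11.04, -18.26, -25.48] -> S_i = 3.40 + -7.22*i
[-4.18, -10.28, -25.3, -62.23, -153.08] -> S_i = -4.18*2.46^i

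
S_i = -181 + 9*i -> [-181, -172, -163, -154, -145]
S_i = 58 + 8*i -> [58, 66, 74, 82, 90]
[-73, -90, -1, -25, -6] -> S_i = Random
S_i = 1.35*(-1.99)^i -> [1.35, -2.69, 5.35, -10.64, 21.17]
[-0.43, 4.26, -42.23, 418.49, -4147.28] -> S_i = -0.43*(-9.91)^i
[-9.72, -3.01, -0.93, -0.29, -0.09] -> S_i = -9.72*0.31^i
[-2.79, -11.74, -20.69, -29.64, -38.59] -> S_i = -2.79 + -8.95*i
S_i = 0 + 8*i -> [0, 8, 16, 24, 32]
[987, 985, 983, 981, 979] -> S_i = 987 + -2*i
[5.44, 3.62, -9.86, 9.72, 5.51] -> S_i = Random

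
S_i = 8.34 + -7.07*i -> [8.34, 1.27, -5.8, -12.87, -19.94]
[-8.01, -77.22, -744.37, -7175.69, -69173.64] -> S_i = -8.01*9.64^i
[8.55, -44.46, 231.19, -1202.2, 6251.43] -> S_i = 8.55*(-5.20)^i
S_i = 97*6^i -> [97, 582, 3492, 20952, 125712]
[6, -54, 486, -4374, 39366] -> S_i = 6*-9^i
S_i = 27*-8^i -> [27, -216, 1728, -13824, 110592]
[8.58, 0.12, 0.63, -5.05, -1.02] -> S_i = Random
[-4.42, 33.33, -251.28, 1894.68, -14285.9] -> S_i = -4.42*(-7.54)^i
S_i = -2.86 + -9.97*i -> [-2.86, -12.83, -22.8, -32.77, -42.74]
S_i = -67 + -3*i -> [-67, -70, -73, -76, -79]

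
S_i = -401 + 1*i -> [-401, -400, -399, -398, -397]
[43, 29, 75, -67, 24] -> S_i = Random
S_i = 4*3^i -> [4, 12, 36, 108, 324]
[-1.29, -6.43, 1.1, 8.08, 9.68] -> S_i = Random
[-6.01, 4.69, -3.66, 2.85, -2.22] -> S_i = -6.01*(-0.78)^i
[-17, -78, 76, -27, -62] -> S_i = Random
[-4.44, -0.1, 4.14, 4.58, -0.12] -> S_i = Random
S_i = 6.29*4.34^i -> [6.29, 27.3, 118.48, 514.19, 2231.57]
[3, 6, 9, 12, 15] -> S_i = 3 + 3*i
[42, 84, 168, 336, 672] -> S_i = 42*2^i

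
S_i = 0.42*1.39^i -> [0.42, 0.58, 0.81, 1.13, 1.57]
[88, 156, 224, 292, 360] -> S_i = 88 + 68*i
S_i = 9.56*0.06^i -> [9.56, 0.57, 0.03, 0.0, 0.0]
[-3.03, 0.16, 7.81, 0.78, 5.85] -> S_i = Random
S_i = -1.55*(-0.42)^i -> [-1.55, 0.65, -0.27, 0.11, -0.05]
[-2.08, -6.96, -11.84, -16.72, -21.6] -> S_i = -2.08 + -4.88*i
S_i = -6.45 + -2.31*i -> [-6.45, -8.76, -11.07, -13.38, -15.69]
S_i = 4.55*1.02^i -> [4.55, 4.64, 4.73, 4.83, 4.93]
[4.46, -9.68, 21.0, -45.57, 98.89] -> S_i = 4.46*(-2.17)^i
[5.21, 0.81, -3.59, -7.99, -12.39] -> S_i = 5.21 + -4.40*i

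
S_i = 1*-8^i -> [1, -8, 64, -512, 4096]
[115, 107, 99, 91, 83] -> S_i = 115 + -8*i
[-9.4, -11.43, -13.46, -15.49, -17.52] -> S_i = -9.40 + -2.03*i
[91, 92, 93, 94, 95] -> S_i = 91 + 1*i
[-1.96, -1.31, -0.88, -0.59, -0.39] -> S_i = -1.96*0.67^i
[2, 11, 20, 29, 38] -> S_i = 2 + 9*i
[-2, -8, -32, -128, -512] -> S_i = -2*4^i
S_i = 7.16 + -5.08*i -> [7.16, 2.08, -3.0, -8.08, -13.16]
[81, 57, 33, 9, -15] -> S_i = 81 + -24*i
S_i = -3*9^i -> [-3, -27, -243, -2187, -19683]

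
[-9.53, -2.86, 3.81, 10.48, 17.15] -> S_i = -9.53 + 6.67*i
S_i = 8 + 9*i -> [8, 17, 26, 35, 44]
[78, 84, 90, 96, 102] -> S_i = 78 + 6*i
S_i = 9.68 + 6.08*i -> [9.68, 15.76, 21.84, 27.92, 34.0]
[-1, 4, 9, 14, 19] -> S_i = -1 + 5*i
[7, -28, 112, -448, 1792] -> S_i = 7*-4^i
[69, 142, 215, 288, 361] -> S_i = 69 + 73*i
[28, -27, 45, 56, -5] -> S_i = Random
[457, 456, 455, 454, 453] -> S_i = 457 + -1*i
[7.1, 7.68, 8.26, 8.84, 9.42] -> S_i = 7.10 + 0.58*i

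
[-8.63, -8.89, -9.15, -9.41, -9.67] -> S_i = -8.63 + -0.26*i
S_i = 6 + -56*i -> [6, -50, -106, -162, -218]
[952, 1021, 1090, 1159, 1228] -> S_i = 952 + 69*i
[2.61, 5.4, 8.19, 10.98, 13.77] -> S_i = 2.61 + 2.79*i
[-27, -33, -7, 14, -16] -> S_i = Random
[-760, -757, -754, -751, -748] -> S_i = -760 + 3*i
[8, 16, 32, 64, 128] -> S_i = 8*2^i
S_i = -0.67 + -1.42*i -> [-0.67, -2.09, -3.51, -4.93, -6.35]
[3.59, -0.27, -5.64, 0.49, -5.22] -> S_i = Random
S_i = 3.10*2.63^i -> [3.1, 8.15, 21.44, 56.39, 148.31]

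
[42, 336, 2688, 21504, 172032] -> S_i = 42*8^i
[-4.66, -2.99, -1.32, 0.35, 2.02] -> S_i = -4.66 + 1.67*i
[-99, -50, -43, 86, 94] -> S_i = Random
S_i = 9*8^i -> [9, 72, 576, 4608, 36864]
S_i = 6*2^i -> [6, 12, 24, 48, 96]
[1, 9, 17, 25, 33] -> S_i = 1 + 8*i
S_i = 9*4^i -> [9, 36, 144, 576, 2304]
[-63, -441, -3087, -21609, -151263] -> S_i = -63*7^i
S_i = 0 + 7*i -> [0, 7, 14, 21, 28]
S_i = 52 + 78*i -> [52, 130, 208, 286, 364]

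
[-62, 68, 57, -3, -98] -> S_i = Random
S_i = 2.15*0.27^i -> [2.15, 0.58, 0.16, 0.04, 0.01]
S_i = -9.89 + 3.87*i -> [-9.89, -6.02, -2.15, 1.72, 5.59]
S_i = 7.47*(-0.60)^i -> [7.47, -4.48, 2.69, -1.61, 0.97]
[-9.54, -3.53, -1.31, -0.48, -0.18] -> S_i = -9.54*0.37^i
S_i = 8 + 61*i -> [8, 69, 130, 191, 252]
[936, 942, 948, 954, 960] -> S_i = 936 + 6*i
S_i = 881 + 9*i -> [881, 890, 899, 908, 917]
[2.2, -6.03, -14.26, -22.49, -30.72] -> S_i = 2.20 + -8.23*i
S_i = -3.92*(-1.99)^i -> [-3.92, 7.8, -15.52, 30.89, -61.47]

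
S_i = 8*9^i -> [8, 72, 648, 5832, 52488]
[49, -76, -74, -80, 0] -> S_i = Random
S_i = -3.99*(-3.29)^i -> [-3.99, 13.13, -43.19, 142.09, -467.47]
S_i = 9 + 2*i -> [9, 11, 13, 15, 17]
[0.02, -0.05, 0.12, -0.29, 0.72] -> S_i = 0.02*(-2.45)^i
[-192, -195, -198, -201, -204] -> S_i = -192 + -3*i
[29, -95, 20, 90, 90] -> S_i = Random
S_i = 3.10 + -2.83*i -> [3.1, 0.27, -2.56, -5.39, -8.22]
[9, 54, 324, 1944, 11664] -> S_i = 9*6^i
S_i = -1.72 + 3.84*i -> [-1.72, 2.12, 5.96, 9.8, 13.64]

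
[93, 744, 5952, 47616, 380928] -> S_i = 93*8^i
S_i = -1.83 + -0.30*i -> [-1.83, -2.13, -2.43, -2.73, -3.03]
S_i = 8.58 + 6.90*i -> [8.58, 15.48, 22.38, 29.28, 36.18]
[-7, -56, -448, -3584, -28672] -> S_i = -7*8^i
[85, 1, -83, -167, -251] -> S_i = 85 + -84*i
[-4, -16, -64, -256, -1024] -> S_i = -4*4^i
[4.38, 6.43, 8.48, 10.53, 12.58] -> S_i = 4.38 + 2.05*i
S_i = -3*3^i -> [-3, -9, -27, -81, -243]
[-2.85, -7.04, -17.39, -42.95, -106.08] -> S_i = -2.85*2.47^i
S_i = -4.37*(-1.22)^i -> [-4.37, 5.33, -6.5, 7.94, -9.68]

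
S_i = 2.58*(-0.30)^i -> [2.58, -0.77, 0.23, -0.07, 0.02]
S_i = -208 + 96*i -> [-208, -112, -16, 80, 176]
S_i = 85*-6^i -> [85, -510, 3060, -18360, 110160]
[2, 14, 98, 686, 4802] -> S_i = 2*7^i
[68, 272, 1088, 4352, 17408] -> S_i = 68*4^i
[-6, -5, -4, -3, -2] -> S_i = -6 + 1*i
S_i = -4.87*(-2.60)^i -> [-4.87, 12.66, -32.92, 85.6, -222.55]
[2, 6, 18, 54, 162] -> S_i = 2*3^i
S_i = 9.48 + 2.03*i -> [9.48, 11.51, 13.54, 15.57, 17.6]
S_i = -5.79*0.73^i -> [-5.79, -4.23, -3.09, -2.25, -1.64]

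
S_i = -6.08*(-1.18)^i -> [-6.08, 7.17, -8.47, 9.99, -11.79]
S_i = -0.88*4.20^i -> [-0.88, -3.7, -15.52, -65.2, -273.83]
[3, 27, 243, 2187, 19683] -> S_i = 3*9^i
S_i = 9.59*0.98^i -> [9.59, 9.4, 9.21, 9.03, 8.85]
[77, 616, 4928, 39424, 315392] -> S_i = 77*8^i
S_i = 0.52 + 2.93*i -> [0.52, 3.45, 6.38, 9.31, 12.24]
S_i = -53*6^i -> [-53, -318, -1908, -11448, -68688]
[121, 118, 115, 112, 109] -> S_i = 121 + -3*i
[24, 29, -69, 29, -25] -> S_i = Random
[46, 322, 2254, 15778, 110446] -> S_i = 46*7^i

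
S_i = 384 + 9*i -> [384, 393, 402, 411, 420]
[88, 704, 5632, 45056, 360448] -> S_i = 88*8^i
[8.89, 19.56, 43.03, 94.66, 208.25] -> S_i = 8.89*2.20^i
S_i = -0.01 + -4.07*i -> [-0.01, -4.08, -8.15, -12.22, -16.29]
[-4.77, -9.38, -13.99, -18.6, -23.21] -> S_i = -4.77 + -4.61*i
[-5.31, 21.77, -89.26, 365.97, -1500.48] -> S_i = -5.31*(-4.10)^i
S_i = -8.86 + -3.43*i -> [-8.86, -12.29, -15.72, -19.15, -22.58]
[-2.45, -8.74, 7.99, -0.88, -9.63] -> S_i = Random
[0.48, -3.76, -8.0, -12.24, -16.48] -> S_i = 0.48 + -4.24*i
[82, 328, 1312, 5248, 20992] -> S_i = 82*4^i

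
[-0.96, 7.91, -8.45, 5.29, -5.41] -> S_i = Random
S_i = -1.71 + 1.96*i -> [-1.71, 0.25, 2.21, 4.17, 6.13]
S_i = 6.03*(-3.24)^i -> [6.03, -19.54, 63.3, -205.09, 664.5]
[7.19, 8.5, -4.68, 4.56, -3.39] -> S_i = Random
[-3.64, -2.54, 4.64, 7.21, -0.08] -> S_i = Random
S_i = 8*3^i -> [8, 24, 72, 216, 648]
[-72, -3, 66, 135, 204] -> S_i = -72 + 69*i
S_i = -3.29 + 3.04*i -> [-3.29, -0.25, 2.79, 5.83, 8.87]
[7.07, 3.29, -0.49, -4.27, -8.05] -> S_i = 7.07 + -3.78*i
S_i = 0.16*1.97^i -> [0.16, 0.32, 0.62, 1.22, 2.41]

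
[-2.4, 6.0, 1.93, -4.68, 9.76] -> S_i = Random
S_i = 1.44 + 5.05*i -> [1.44, 6.49, 11.54, 16.59, 21.64]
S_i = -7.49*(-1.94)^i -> [-7.49, 14.53, -28.19, 54.69, -106.09]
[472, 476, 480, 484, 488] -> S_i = 472 + 4*i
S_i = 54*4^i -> [54, 216, 864, 3456, 13824]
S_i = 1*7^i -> [1, 7, 49, 343, 2401]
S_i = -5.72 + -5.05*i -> [-5.72, -10.77, -15.82, -20.87, -25.92]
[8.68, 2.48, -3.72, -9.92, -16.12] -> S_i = 8.68 + -6.20*i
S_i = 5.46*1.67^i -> [5.46, 9.12, 15.23, 25.43, 42.47]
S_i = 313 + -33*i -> [313, 280, 247, 214, 181]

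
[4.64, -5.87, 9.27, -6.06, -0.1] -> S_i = Random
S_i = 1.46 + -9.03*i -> [1.46, -7.57, -16.6, -25.63, -34.66]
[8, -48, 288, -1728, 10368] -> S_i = 8*-6^i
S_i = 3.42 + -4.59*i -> [3.42, -1.17, -5.76, -10.35, -14.94]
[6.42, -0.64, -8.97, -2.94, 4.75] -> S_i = Random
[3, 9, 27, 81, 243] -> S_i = 3*3^i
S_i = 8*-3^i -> [8, -24, 72, -216, 648]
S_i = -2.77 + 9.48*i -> [-2.77, 6.71, 16.19, 25.67, 35.15]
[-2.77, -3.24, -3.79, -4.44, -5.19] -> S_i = -2.77*1.17^i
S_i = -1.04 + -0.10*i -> [-1.04, -1.14, -1.24, -1.34, -1.44]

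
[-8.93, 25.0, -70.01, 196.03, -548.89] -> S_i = -8.93*(-2.80)^i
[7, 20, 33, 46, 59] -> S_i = 7 + 13*i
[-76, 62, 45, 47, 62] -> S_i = Random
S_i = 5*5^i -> [5, 25, 125, 625, 3125]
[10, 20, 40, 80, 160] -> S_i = 10*2^i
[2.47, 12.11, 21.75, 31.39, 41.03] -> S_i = 2.47 + 9.64*i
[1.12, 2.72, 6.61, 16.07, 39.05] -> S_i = 1.12*2.43^i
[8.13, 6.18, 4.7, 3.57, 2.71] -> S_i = 8.13*0.76^i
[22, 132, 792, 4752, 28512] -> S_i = 22*6^i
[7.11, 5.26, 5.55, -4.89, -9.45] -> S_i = Random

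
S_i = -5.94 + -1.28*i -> [-5.94, -7.22, -8.5, -9.78, -11.06]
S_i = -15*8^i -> [-15, -120, -960, -7680, -61440]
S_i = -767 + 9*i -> [-767, -758, -749, -740, -731]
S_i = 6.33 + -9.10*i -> [6.33, -2.77, -11.87, -20.97, -30.07]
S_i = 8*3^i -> [8, 24, 72, 216, 648]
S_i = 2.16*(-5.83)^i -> [2.16, -12.59, 73.42, -428.02, 2495.33]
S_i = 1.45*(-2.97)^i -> [1.45, -4.31, 12.79, -37.99, 112.82]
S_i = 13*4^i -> [13, 52, 208, 832, 3328]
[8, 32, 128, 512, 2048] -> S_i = 8*4^i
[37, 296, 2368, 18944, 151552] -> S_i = 37*8^i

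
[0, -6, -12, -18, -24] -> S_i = 0 + -6*i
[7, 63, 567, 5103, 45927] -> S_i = 7*9^i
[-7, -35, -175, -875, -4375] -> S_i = -7*5^i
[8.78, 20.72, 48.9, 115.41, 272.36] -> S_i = 8.78*2.36^i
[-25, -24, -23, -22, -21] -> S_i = -25 + 1*i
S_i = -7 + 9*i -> [-7, 2, 11, 20, 29]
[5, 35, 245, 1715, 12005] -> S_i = 5*7^i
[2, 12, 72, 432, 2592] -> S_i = 2*6^i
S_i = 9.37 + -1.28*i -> [9.37, 8.09, 6.81, 5.53, 4.25]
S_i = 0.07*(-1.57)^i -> [0.07, -0.11, 0.17, -0.27, 0.43]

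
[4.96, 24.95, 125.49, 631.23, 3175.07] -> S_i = 4.96*5.03^i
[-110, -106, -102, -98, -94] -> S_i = -110 + 4*i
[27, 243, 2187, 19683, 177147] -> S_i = 27*9^i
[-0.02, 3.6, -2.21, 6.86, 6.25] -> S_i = Random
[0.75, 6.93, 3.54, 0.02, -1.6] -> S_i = Random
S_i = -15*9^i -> [-15, -135, -1215, -10935, -98415]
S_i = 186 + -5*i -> [186, 181, 176, 171, 166]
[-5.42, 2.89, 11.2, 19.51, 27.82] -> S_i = -5.42 + 8.31*i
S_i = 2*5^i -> [2, 10, 50, 250, 1250]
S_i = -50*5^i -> [-50, -250, -1250, -6250, -31250]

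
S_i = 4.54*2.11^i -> [4.54, 9.58, 20.21, 42.65, 89.99]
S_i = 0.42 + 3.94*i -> [0.42, 4.36, 8.3, 12.24, 16.18]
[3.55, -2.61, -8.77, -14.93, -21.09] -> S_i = 3.55 + -6.16*i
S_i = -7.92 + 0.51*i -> [-7.92, -7.41, -6.9, -6.39, -5.88]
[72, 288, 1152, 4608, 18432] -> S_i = 72*4^i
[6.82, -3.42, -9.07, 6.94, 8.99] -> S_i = Random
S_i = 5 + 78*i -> [5, 83, 161, 239, 317]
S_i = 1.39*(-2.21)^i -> [1.39, -3.07, 6.79, -15.0, 33.16]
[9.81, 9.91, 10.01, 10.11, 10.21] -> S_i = 9.81 + 0.10*i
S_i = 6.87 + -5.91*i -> [6.87, 0.96, -4.95, -10.86, -16.77]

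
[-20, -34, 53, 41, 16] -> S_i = Random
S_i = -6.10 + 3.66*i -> [-6.1, -2.44, 1.22, 4.88, 8.54]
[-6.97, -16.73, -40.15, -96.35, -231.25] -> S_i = -6.97*2.40^i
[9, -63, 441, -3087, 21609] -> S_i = 9*-7^i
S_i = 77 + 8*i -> [77, 85, 93, 101, 109]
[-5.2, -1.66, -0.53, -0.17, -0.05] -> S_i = -5.20*0.32^i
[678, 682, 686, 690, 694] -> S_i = 678 + 4*i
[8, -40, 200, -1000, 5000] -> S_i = 8*-5^i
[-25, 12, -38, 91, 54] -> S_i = Random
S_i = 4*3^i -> [4, 12, 36, 108, 324]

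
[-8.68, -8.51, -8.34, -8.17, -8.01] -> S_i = -8.68*0.98^i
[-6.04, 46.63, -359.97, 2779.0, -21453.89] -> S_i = -6.04*(-7.72)^i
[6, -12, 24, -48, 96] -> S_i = 6*-2^i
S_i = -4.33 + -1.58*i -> [-4.33, -5.91, -7.49, -9.07, -10.65]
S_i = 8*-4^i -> [8, -32, 128, -512, 2048]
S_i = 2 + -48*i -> [2, -46, -94, -142, -190]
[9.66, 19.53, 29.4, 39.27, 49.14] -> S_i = 9.66 + 9.87*i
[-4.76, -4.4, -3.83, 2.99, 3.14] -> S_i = Random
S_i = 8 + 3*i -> [8, 11, 14, 17, 20]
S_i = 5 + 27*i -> [5, 32, 59, 86, 113]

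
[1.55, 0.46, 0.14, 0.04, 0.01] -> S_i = 1.55*0.30^i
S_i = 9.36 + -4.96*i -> [9.36, 4.4, -0.56, -5.52, -10.48]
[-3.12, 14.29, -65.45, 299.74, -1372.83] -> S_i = -3.12*(-4.58)^i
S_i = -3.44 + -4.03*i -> [-3.44, -7.47, -11.5, -15.53, -19.56]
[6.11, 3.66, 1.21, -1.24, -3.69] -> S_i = 6.11 + -2.45*i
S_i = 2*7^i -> [2, 14, 98, 686, 4802]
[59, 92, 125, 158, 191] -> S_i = 59 + 33*i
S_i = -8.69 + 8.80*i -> [-8.69, 0.11, 8.91, 17.71, 26.51]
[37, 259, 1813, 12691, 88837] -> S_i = 37*7^i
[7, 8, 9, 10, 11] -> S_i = 7 + 1*i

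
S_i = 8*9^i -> [8, 72, 648, 5832, 52488]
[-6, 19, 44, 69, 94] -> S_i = -6 + 25*i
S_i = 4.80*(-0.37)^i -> [4.8, -1.78, 0.66, -0.24, 0.09]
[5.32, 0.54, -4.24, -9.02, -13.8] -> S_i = 5.32 + -4.78*i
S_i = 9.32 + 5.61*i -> [9.32, 14.93, 20.54, 26.15, 31.76]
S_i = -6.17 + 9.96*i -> [-6.17, 3.79, 13.75, 23.71, 33.67]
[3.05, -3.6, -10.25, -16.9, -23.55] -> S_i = 3.05 + -6.65*i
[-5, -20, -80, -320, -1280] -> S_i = -5*4^i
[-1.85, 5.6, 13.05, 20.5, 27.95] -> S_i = -1.85 + 7.45*i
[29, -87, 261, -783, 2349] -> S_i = 29*-3^i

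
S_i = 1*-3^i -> [1, -3, 9, -27, 81]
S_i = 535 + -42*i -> [535, 493, 451, 409, 367]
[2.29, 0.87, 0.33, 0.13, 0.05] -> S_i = 2.29*0.38^i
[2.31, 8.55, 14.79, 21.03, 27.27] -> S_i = 2.31 + 6.24*i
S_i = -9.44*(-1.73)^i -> [-9.44, 16.33, -28.25, 48.88, -84.56]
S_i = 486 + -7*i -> [486, 479, 472, 465, 458]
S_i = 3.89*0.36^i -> [3.89, 1.4, 0.5, 0.18, 0.07]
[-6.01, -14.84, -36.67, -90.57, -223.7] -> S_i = -6.01*2.47^i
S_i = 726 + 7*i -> [726, 733, 740, 747, 754]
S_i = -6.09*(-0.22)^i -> [-6.09, 1.34, -0.29, 0.06, -0.01]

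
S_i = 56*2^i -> [56, 112, 224, 448, 896]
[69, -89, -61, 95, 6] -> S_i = Random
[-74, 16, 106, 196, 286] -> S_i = -74 + 90*i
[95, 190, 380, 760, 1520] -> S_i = 95*2^i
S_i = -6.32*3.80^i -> [-6.32, -24.02, -91.26, -346.79, -1317.81]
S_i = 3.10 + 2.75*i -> [3.1, 5.85, 8.6, 11.35, 14.1]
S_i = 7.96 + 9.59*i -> [7.96, 17.55, 27.14, 36.73, 46.32]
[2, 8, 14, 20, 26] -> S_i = 2 + 6*i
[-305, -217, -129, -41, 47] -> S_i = -305 + 88*i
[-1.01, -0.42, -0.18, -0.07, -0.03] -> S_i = -1.01*0.42^i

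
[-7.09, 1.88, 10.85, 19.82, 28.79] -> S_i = -7.09 + 8.97*i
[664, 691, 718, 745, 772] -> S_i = 664 + 27*i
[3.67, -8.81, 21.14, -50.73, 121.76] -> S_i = 3.67*(-2.40)^i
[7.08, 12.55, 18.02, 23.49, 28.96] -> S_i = 7.08 + 5.47*i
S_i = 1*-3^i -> [1, -3, 9, -27, 81]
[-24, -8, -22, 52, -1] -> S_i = Random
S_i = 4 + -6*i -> [4, -2, -8, -14, -20]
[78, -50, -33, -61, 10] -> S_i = Random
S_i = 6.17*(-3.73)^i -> [6.17, -23.01, 85.84, -320.19, 1194.32]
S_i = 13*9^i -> [13, 117, 1053, 9477, 85293]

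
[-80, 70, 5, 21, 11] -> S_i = Random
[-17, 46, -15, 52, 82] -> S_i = Random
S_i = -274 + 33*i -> [-274, -241, -208, -175, -142]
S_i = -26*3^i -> [-26, -78, -234, -702, -2106]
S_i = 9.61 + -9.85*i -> [9.61, -0.24, -10.09, -19.94, -29.79]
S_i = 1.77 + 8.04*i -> [1.77, 9.81, 17.85, 25.89, 33.93]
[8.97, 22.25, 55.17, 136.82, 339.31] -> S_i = 8.97*2.48^i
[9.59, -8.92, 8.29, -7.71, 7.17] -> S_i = 9.59*(-0.93)^i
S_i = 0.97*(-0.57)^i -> [0.97, -0.55, 0.32, -0.18, 0.1]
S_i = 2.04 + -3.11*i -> [2.04, -1.07, -4.18, -7.29, -10.4]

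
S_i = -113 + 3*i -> [-113, -110, -107, -104, -101]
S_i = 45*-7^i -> [45, -315, 2205, -15435, 108045]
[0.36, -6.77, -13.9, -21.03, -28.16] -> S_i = 0.36 + -7.13*i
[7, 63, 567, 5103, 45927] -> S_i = 7*9^i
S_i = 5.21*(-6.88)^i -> [5.21, -35.84, 246.61, -1696.69, 11673.24]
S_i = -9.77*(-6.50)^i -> [-9.77, 63.5, -412.78, 2683.09, -17440.06]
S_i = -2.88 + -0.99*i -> [-2.88, -3.87, -4.86, -5.85, -6.84]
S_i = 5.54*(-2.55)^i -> [5.54, -14.13, 36.02, -91.86, 234.25]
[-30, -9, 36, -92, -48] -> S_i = Random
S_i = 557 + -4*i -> [557, 553, 549, 545, 541]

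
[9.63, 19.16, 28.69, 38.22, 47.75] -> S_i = 9.63 + 9.53*i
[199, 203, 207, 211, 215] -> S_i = 199 + 4*i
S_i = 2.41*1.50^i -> [2.41, 3.62, 5.42, 8.13, 12.2]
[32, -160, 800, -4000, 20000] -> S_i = 32*-5^i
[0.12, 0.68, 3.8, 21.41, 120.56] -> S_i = 0.12*5.63^i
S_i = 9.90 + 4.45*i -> [9.9, 14.35, 18.8, 23.25, 27.7]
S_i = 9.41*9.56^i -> [9.41, 89.96, 860.01, 8221.73, 78599.76]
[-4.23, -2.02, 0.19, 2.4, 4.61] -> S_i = -4.23 + 2.21*i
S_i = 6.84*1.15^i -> [6.84, 7.87, 9.05, 10.4, 11.96]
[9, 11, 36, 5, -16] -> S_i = Random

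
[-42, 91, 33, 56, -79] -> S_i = Random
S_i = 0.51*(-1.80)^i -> [0.51, -0.92, 1.65, -2.97, 5.35]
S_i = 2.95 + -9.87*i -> [2.95, -6.92, -16.79, -26.66, -36.53]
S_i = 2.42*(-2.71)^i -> [2.42, -6.56, 17.77, -48.16, 130.52]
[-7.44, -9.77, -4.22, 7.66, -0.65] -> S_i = Random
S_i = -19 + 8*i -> [-19, -11, -3, 5, 13]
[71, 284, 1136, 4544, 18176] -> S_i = 71*4^i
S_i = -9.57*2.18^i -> [-9.57, -20.86, -45.48, -99.15, -216.14]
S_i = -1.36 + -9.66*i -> [-1.36, -11.02, -20.68, -30.34, -40.0]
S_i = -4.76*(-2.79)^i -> [-4.76, 13.28, -37.05, 103.38, -288.42]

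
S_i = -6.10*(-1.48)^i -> [-6.1, 9.03, -13.36, 19.77, -29.27]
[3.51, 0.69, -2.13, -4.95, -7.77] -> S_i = 3.51 + -2.82*i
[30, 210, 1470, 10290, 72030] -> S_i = 30*7^i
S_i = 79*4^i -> [79, 316, 1264, 5056, 20224]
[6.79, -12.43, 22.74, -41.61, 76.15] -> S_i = 6.79*(-1.83)^i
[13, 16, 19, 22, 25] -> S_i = 13 + 3*i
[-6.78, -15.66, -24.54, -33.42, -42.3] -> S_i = -6.78 + -8.88*i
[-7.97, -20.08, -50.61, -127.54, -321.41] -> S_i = -7.97*2.52^i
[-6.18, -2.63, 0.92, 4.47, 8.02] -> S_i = -6.18 + 3.55*i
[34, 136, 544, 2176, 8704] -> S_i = 34*4^i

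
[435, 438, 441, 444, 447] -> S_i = 435 + 3*i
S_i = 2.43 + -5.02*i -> [2.43, -2.59, -7.61, -12.63, -17.65]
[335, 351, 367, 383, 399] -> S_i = 335 + 16*i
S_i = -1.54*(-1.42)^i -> [-1.54, 2.19, -3.11, 4.41, -6.26]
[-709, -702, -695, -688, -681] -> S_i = -709 + 7*i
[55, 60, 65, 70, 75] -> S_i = 55 + 5*i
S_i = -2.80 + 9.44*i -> [-2.8, 6.64, 16.08, 25.52, 34.96]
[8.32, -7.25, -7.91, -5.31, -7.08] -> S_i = Random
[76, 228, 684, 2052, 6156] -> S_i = 76*3^i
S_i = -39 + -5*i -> [-39, -44, -49, -54, -59]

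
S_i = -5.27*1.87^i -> [-5.27, -9.85, -18.43, -34.46, -64.44]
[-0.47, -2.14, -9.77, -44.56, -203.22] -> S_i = -0.47*4.56^i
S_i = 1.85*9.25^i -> [1.85, 17.11, 158.29, 1464.19, 13543.74]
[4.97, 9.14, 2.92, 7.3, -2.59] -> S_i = Random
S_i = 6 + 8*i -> [6, 14, 22, 30, 38]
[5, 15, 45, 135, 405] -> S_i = 5*3^i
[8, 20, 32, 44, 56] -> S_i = 8 + 12*i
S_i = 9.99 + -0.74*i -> [9.99, 9.25, 8.51, 7.77, 7.03]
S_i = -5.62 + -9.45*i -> [-5.62, -15.07, -24.52, -33.97, -43.42]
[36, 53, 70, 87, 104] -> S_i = 36 + 17*i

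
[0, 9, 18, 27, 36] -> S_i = 0 + 9*i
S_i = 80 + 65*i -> [80, 145, 210, 275, 340]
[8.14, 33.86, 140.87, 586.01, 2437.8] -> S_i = 8.14*4.16^i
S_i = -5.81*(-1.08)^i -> [-5.81, 6.27, -6.78, 7.32, -7.9]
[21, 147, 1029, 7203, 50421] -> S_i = 21*7^i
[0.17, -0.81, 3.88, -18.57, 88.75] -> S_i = 0.17*(-4.78)^i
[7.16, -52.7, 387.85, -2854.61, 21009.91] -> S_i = 7.16*(-7.36)^i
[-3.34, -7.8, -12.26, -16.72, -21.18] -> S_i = -3.34 + -4.46*i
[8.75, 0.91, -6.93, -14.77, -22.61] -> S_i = 8.75 + -7.84*i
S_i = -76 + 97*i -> [-76, 21, 118, 215, 312]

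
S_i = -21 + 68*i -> [-21, 47, 115, 183, 251]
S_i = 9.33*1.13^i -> [9.33, 10.54, 11.91, 13.46, 15.21]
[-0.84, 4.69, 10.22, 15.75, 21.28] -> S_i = -0.84 + 5.53*i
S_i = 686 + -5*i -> [686, 681, 676, 671, 666]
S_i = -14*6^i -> [-14, -84, -504, -3024, -18144]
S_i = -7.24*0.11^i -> [-7.24, -0.8, -0.09, -0.01, -0.0]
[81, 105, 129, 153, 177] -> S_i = 81 + 24*i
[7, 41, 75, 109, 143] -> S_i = 7 + 34*i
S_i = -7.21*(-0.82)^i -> [-7.21, 5.91, -4.85, 3.98, -3.26]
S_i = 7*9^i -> [7, 63, 567, 5103, 45927]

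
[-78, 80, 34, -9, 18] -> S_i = Random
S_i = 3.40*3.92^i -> [3.4, 13.33, 52.25, 204.8, 802.83]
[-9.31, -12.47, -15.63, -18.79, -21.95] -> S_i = -9.31 + -3.16*i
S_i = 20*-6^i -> [20, -120, 720, -4320, 25920]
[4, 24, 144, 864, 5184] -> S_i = 4*6^i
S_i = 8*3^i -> [8, 24, 72, 216, 648]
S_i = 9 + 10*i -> [9, 19, 29, 39, 49]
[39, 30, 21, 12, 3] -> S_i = 39 + -9*i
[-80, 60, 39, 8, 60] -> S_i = Random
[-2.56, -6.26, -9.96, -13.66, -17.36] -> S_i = -2.56 + -3.70*i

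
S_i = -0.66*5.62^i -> [-0.66, -3.71, -20.85, -117.15, -658.4]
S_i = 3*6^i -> [3, 18, 108, 648, 3888]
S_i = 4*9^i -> [4, 36, 324, 2916, 26244]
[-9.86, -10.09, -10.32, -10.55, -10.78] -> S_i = -9.86 + -0.23*i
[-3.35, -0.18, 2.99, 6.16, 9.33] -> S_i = -3.35 + 3.17*i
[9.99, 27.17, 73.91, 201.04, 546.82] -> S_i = 9.99*2.72^i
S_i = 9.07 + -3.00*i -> [9.07, 6.07, 3.07, 0.07, -2.93]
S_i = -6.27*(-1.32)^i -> [-6.27, 8.28, -10.92, 14.42, -19.04]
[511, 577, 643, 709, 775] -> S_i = 511 + 66*i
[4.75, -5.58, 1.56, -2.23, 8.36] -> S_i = Random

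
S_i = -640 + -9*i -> [-640, -649, -658, -667, -676]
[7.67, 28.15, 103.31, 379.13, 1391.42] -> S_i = 7.67*3.67^i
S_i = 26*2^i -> [26, 52, 104, 208, 416]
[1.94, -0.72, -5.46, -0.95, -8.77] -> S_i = Random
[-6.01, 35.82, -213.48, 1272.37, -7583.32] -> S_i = -6.01*(-5.96)^i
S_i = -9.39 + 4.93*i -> [-9.39, -4.46, 0.47, 5.4, 10.33]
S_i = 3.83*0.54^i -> [3.83, 2.07, 1.12, 0.6, 0.33]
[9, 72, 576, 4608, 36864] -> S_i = 9*8^i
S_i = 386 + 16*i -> [386, 402, 418, 434, 450]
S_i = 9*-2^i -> [9, -18, 36, -72, 144]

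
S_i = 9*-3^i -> [9, -27, 81, -243, 729]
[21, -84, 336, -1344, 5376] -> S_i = 21*-4^i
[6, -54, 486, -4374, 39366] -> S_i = 6*-9^i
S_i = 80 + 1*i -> [80, 81, 82, 83, 84]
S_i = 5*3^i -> [5, 15, 45, 135, 405]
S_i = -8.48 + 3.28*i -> [-8.48, -5.2, -1.92, 1.36, 4.64]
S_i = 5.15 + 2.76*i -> [5.15, 7.91, 10.67, 13.43, 16.19]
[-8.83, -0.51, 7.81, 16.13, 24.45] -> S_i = -8.83 + 8.32*i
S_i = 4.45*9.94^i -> [4.45, 44.23, 439.68, 4370.38, 43441.57]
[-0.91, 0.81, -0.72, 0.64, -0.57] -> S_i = -0.91*(-0.89)^i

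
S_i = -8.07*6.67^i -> [-8.07, -53.83, -359.03, -2394.7, -15972.65]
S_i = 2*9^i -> [2, 18, 162, 1458, 13122]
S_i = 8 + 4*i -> [8, 12, 16, 20, 24]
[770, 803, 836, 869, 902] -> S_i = 770 + 33*i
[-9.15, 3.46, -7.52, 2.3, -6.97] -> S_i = Random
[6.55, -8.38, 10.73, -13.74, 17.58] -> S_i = 6.55*(-1.28)^i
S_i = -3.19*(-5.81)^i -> [-3.19, 18.53, -107.68, 625.63, -3634.92]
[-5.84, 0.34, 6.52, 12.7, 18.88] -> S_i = -5.84 + 6.18*i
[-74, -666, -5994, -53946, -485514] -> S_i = -74*9^i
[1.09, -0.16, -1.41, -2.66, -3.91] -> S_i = 1.09 + -1.25*i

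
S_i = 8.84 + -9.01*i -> [8.84, -0.17, -9.18, -18.19, -27.2]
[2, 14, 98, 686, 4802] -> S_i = 2*7^i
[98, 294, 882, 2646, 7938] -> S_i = 98*3^i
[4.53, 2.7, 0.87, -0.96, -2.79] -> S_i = 4.53 + -1.83*i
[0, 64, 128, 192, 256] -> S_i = 0 + 64*i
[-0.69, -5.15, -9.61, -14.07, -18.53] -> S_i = -0.69 + -4.46*i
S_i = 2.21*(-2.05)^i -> [2.21, -4.53, 9.29, -19.04, 39.03]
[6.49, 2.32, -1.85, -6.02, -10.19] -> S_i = 6.49 + -4.17*i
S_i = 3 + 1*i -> [3, 4, 5, 6, 7]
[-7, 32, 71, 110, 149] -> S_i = -7 + 39*i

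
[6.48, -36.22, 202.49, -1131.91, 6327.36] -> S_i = 6.48*(-5.59)^i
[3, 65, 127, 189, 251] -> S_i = 3 + 62*i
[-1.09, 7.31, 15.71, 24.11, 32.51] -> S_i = -1.09 + 8.40*i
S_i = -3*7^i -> [-3, -21, -147, -1029, -7203]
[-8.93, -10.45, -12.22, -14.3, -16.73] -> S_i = -8.93*1.17^i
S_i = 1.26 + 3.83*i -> [1.26, 5.09, 8.92, 12.75, 16.58]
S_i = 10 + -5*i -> [10, 5, 0, -5, -10]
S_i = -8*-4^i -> [-8, 32, -128, 512, -2048]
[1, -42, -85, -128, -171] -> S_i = 1 + -43*i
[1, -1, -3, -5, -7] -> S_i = 1 + -2*i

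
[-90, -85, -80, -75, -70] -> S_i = -90 + 5*i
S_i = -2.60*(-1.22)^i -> [-2.6, 3.17, -3.87, 4.72, -5.76]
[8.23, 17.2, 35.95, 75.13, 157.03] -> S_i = 8.23*2.09^i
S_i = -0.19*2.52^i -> [-0.19, -0.48, -1.21, -3.04, -7.66]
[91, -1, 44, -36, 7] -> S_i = Random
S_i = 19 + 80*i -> [19, 99, 179, 259, 339]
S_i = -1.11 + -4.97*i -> [-1.11, -6.08, -11.05, -16.02, -20.99]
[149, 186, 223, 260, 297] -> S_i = 149 + 37*i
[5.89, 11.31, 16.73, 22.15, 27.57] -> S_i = 5.89 + 5.42*i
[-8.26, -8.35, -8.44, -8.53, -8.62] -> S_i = -8.26 + -0.09*i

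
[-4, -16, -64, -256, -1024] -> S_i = -4*4^i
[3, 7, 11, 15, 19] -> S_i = 3 + 4*i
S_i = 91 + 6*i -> [91, 97, 103, 109, 115]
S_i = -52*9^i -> [-52, -468, -4212, -37908, -341172]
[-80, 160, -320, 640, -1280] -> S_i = -80*-2^i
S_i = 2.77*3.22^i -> [2.77, 8.92, 28.72, 92.48, 297.79]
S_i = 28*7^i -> [28, 196, 1372, 9604, 67228]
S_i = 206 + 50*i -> [206, 256, 306, 356, 406]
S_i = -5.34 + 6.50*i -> [-5.34, 1.16, 7.66, 14.16, 20.66]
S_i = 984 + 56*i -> [984, 1040, 1096, 1152, 1208]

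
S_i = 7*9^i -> [7, 63, 567, 5103, 45927]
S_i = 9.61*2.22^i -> [9.61, 21.33, 47.36, 105.14, 233.42]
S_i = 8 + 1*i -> [8, 9, 10, 11, 12]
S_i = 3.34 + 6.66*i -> [3.34, 10.0, 16.66, 23.32, 29.98]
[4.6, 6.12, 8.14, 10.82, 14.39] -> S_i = 4.60*1.33^i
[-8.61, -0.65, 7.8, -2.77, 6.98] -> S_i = Random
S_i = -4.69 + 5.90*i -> [-4.69, 1.21, 7.11, 13.01, 18.91]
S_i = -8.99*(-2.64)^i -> [-8.99, 23.73, -62.66, 165.41, -436.69]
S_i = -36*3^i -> [-36, -108, -324, -972, -2916]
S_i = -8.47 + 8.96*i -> [-8.47, 0.49, 9.45, 18.41, 27.37]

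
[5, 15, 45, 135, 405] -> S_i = 5*3^i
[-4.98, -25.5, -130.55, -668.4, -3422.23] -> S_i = -4.98*5.12^i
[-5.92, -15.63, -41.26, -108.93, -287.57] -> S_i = -5.92*2.64^i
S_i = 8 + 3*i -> [8, 11, 14, 17, 20]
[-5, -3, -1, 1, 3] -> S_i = -5 + 2*i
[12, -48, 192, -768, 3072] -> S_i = 12*-4^i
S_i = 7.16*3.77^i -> [7.16, 26.99, 101.76, 383.65, 1446.37]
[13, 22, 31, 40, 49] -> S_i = 13 + 9*i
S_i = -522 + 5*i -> [-522, -517, -512, -507, -502]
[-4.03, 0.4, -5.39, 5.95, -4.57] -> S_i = Random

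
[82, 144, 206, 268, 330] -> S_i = 82 + 62*i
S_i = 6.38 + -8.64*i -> [6.38, -2.26, -10.9, -19.54, -28.18]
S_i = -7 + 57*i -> [-7, 50, 107, 164, 221]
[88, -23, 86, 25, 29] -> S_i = Random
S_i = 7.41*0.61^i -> [7.41, 4.52, 2.76, 1.68, 1.03]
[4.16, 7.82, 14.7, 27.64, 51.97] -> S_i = 4.16*1.88^i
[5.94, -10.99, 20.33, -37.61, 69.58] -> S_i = 5.94*(-1.85)^i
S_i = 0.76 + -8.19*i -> [0.76, -7.43, -15.62, -23.81, -32.0]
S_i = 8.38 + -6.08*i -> [8.38, 2.3, -3.78, -9.86, -15.94]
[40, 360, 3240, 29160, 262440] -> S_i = 40*9^i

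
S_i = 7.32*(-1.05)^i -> [7.32, -7.69, 8.07, -8.47, 8.9]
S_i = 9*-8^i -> [9, -72, 576, -4608, 36864]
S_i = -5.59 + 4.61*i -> [-5.59, -0.98, 3.63, 8.24, 12.85]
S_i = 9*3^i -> [9, 27, 81, 243, 729]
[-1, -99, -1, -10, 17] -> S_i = Random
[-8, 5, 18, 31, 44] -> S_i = -8 + 13*i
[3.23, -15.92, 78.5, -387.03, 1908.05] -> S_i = 3.23*(-4.93)^i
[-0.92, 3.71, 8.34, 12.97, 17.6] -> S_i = -0.92 + 4.63*i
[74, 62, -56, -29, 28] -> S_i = Random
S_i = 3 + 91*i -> [3, 94, 185, 276, 367]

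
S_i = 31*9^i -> [31, 279, 2511, 22599, 203391]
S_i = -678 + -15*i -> [-678, -693, -708, -723, -738]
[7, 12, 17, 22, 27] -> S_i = 7 + 5*i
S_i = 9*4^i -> [9, 36, 144, 576, 2304]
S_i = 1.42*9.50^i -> [1.42, 13.49, 128.16, 1217.47, 11565.99]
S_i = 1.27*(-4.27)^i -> [1.27, -5.42, 23.16, -98.88, 422.2]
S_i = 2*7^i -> [2, 14, 98, 686, 4802]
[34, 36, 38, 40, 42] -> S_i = 34 + 2*i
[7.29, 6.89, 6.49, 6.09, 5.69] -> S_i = 7.29 + -0.40*i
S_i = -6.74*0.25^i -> [-6.74, -1.68, -0.42, -0.11, -0.03]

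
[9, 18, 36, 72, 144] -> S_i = 9*2^i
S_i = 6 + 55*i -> [6, 61, 116, 171, 226]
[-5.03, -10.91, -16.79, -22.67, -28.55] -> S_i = -5.03 + -5.88*i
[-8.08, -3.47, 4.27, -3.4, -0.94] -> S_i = Random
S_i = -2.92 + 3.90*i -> [-2.92, 0.98, 4.88, 8.78, 12.68]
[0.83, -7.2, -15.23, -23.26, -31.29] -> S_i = 0.83 + -8.03*i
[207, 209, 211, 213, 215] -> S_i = 207 + 2*i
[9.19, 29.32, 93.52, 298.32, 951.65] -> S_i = 9.19*3.19^i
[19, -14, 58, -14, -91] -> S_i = Random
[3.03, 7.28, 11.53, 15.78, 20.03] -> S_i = 3.03 + 4.25*i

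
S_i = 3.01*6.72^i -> [3.01, 20.23, 135.93, 913.43, 6138.24]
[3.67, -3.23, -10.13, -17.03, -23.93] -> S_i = 3.67 + -6.90*i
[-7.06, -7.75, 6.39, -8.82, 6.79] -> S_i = Random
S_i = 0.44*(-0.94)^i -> [0.44, -0.41, 0.39, -0.37, 0.34]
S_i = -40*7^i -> [-40, -280, -1960, -13720, -96040]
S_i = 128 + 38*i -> [128, 166, 204, 242, 280]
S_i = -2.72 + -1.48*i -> [-2.72, -4.2, -5.68, -7.16, -8.64]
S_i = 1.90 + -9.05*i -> [1.9, -7.15, -16.2, -25.25, -34.3]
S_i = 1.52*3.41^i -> [1.52, 5.18, 17.67, 60.27, 205.52]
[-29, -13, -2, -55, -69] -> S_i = Random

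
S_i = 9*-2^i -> [9, -18, 36, -72, 144]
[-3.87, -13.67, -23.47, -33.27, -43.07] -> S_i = -3.87 + -9.80*i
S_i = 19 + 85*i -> [19, 104, 189, 274, 359]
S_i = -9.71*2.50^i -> [-9.71, -24.28, -60.69, -151.72, -379.3]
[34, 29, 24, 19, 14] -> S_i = 34 + -5*i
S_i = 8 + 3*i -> [8, 11, 14, 17, 20]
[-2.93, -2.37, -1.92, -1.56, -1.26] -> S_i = -2.93*0.81^i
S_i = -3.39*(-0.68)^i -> [-3.39, 2.31, -1.57, 1.07, -0.72]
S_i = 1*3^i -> [1, 3, 9, 27, 81]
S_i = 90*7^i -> [90, 630, 4410, 30870, 216090]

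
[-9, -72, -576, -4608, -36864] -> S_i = -9*8^i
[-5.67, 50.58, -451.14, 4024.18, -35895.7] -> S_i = -5.67*(-8.92)^i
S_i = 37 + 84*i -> [37, 121, 205, 289, 373]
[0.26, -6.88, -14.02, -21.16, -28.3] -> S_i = 0.26 + -7.14*i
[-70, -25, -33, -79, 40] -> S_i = Random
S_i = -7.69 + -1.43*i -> [-7.69, -9.12, -10.55, -11.98, -13.41]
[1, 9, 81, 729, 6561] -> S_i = 1*9^i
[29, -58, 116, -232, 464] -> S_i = 29*-2^i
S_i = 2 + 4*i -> [2, 6, 10, 14, 18]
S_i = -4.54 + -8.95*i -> [-4.54, -13.49, -22.44, -31.39, -40.34]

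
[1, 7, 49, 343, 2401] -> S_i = 1*7^i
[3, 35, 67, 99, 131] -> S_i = 3 + 32*i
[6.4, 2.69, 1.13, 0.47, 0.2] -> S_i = 6.40*0.42^i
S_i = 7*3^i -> [7, 21, 63, 189, 567]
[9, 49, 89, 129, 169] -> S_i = 9 + 40*i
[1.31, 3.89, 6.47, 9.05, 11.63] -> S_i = 1.31 + 2.58*i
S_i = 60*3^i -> [60, 180, 540, 1620, 4860]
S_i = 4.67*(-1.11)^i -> [4.67, -5.18, 5.75, -6.39, 7.09]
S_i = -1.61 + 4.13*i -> [-1.61, 2.52, 6.65, 10.78, 14.91]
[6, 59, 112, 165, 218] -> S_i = 6 + 53*i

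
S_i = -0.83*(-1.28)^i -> [-0.83, 1.06, -1.36, 1.74, -2.23]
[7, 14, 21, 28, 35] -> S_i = 7 + 7*i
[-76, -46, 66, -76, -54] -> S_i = Random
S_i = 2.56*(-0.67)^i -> [2.56, -1.72, 1.15, -0.77, 0.52]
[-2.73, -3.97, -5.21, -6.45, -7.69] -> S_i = -2.73 + -1.24*i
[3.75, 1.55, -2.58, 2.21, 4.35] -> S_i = Random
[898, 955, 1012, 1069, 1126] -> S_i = 898 + 57*i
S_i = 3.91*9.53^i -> [3.91, 37.26, 355.11, 3384.2, 32251.38]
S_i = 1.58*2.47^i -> [1.58, 3.9, 9.64, 23.81, 58.81]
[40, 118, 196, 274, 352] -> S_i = 40 + 78*i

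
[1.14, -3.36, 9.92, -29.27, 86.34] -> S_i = 1.14*(-2.95)^i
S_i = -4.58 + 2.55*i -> [-4.58, -2.03, 0.52, 3.07, 5.62]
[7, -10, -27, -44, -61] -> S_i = 7 + -17*i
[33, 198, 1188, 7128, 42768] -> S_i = 33*6^i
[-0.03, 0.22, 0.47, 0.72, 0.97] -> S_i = -0.03 + 0.25*i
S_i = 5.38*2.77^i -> [5.38, 14.9, 41.28, 114.35, 316.74]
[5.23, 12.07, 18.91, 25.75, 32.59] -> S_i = 5.23 + 6.84*i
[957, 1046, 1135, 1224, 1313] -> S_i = 957 + 89*i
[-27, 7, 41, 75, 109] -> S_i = -27 + 34*i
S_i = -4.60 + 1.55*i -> [-4.6, -3.05, -1.5, 0.05, 1.6]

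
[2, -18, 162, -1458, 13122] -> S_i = 2*-9^i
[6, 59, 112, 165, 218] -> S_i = 6 + 53*i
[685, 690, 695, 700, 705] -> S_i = 685 + 5*i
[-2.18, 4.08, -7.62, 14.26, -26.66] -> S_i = -2.18*(-1.87)^i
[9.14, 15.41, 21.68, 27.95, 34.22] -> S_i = 9.14 + 6.27*i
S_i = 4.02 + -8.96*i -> [4.02, -4.94, -13.9, -22.86, -31.82]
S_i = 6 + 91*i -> [6, 97, 188, 279, 370]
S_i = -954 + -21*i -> [-954, -975, -996, -1017, -1038]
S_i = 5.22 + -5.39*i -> [5.22, -0.17, -5.56, -10.95, -16.34]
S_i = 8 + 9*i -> [8, 17, 26, 35, 44]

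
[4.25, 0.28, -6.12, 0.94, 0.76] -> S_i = Random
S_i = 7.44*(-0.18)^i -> [7.44, -1.34, 0.24, -0.04, 0.01]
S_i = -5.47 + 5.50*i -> [-5.47, 0.03, 5.53, 11.03, 16.53]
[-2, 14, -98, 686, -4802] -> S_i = -2*-7^i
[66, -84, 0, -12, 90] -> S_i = Random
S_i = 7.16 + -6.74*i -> [7.16, 0.42, -6.32, -13.06, -19.8]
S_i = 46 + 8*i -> [46, 54, 62, 70, 78]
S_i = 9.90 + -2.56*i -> [9.9, 7.34, 4.78, 2.22, -0.34]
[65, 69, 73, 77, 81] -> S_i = 65 + 4*i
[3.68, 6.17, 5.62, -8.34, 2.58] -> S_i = Random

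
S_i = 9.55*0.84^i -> [9.55, 8.02, 6.74, 5.66, 4.75]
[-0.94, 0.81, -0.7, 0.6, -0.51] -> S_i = -0.94*(-0.86)^i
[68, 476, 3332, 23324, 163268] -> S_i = 68*7^i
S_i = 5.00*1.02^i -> [5.0, 5.1, 5.2, 5.31, 5.41]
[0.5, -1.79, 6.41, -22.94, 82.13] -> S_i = 0.50*(-3.58)^i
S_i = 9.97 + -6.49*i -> [9.97, 3.48, -3.01, -9.5, -15.99]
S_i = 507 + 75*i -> [507, 582, 657, 732, 807]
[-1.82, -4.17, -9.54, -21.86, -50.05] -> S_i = -1.82*2.29^i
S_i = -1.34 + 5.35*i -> [-1.34, 4.01, 9.36, 14.71, 20.06]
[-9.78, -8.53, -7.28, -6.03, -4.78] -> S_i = -9.78 + 1.25*i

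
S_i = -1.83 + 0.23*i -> [-1.83, -1.6, -1.37, -1.14, -0.91]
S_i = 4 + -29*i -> [4, -25, -54, -83, -112]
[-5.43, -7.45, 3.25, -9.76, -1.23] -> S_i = Random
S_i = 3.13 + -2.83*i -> [3.13, 0.3, -2.53, -5.36, -8.19]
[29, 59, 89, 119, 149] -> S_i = 29 + 30*i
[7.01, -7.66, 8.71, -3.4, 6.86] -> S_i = Random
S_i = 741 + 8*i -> [741, 749, 757, 765, 773]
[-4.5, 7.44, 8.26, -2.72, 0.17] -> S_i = Random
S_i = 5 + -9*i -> [5, -4, -13, -22, -31]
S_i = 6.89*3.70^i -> [6.89, 25.49, 94.32, 349.0, 1291.3]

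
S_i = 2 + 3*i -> [2, 5, 8, 11, 14]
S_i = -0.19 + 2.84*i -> [-0.19, 2.65, 5.49, 8.33, 11.17]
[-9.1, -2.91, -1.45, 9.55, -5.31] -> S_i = Random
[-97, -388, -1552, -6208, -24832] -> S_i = -97*4^i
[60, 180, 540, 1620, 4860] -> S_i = 60*3^i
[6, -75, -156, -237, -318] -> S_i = 6 + -81*i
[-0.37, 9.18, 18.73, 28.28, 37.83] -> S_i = -0.37 + 9.55*i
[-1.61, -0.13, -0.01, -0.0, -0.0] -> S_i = -1.61*0.08^i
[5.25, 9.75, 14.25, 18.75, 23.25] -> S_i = 5.25 + 4.50*i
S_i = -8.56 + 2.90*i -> [-8.56, -5.66, -2.76, 0.14, 3.04]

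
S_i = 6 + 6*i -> [6, 12, 18, 24, 30]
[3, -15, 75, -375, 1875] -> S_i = 3*-5^i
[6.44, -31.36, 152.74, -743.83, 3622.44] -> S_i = 6.44*(-4.87)^i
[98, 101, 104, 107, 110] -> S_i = 98 + 3*i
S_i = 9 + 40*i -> [9, 49, 89, 129, 169]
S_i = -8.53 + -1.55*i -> [-8.53, -10.08, -11.63, -13.18, -14.73]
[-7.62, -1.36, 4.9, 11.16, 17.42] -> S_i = -7.62 + 6.26*i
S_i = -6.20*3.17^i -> [-6.2, -19.65, -62.3, -197.5, -626.08]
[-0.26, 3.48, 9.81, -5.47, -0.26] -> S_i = Random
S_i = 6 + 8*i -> [6, 14, 22, 30, 38]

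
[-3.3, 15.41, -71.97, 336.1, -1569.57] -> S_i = -3.30*(-4.67)^i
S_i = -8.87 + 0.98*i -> [-8.87, -7.89, -6.91, -5.93, -4.95]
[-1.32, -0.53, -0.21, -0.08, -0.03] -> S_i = -1.32*0.40^i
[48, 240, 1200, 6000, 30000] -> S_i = 48*5^i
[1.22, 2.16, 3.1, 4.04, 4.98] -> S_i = 1.22 + 0.94*i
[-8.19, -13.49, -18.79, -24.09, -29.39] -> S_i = -8.19 + -5.30*i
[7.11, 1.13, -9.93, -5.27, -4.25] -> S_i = Random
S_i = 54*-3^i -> [54, -162, 486, -1458, 4374]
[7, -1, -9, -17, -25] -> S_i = 7 + -8*i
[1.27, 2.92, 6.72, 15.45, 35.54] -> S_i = 1.27*2.30^i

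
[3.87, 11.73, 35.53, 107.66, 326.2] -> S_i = 3.87*3.03^i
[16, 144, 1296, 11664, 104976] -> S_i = 16*9^i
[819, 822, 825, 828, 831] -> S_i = 819 + 3*i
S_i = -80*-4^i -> [-80, 320, -1280, 5120, -20480]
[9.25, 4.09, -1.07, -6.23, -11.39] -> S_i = 9.25 + -5.16*i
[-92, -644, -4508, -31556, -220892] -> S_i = -92*7^i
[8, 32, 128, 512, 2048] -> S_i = 8*4^i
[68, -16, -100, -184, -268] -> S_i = 68 + -84*i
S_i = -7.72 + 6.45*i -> [-7.72, -1.27, 5.18, 11.63, 18.08]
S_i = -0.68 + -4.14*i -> [-0.68, -4.82, -8.96, -13.1, -17.24]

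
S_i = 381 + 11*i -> [381, 392, 403, 414, 425]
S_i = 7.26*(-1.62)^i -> [7.26, -11.76, 19.05, -30.87, 50.0]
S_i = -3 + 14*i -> [-3, 11, 25, 39, 53]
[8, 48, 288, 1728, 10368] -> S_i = 8*6^i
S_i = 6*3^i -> [6, 18, 54, 162, 486]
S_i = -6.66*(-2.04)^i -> [-6.66, 13.59, -27.72, 56.54, -115.34]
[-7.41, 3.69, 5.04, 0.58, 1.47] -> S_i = Random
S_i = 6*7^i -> [6, 42, 294, 2058, 14406]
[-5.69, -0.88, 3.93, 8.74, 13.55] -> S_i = -5.69 + 4.81*i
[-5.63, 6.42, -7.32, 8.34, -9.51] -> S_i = -5.63*(-1.14)^i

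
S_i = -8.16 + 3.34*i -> [-8.16, -4.82, -1.48, 1.86, 5.2]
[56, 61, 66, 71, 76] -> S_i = 56 + 5*i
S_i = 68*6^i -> [68, 408, 2448, 14688, 88128]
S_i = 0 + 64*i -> [0, 64, 128, 192, 256]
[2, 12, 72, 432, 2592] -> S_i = 2*6^i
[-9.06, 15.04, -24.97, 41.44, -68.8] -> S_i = -9.06*(-1.66)^i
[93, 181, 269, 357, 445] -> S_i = 93 + 88*i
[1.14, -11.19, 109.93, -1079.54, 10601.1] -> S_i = 1.14*(-9.82)^i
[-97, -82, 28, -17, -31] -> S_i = Random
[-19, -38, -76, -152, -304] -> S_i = -19*2^i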